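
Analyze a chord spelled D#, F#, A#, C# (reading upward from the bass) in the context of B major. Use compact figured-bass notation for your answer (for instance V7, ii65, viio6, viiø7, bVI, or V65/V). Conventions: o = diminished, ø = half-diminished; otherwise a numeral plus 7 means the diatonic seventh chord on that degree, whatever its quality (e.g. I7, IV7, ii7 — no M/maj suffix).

iii7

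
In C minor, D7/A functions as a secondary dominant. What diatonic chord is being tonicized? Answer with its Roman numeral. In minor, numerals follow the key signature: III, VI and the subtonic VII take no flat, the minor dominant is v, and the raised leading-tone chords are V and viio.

V

The chord is a dominant seventh chord on D.
A dominant resolves down a perfect fifth: D → G. In C minor, G is scale degree 5, i.e. V.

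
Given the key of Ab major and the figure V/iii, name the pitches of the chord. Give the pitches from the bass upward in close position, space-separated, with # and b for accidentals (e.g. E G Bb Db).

G B D

V/iii is a secondary dominant — the dominant triad of iii. iii in Ab major is C, so the applied chord's root is G, a perfect fifth above.
Building a major triad on G gives G-B-D.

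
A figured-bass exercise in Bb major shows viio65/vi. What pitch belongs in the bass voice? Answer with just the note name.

A

The applied chord viio65/vi is rooted on F#: F#-A-C-Eb.
The figure 65 means first inversion — the third is in the bass.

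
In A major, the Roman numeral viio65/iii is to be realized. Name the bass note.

D#

The applied chord viio65/iii is rooted on B#: B#-D#-F#-A.
The figure 65 means first inversion — the third is in the bass.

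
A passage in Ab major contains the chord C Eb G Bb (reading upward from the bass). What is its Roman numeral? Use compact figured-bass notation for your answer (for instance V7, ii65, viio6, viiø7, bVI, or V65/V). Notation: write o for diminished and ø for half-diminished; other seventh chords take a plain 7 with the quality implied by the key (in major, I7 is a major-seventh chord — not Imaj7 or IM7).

iii7

Stacked in thirds the chord is C-Eb-G-Bb: a minor seventh chord on C.
In Ab major, C is the mediant; the diatonic minor seventh chord there is iii7.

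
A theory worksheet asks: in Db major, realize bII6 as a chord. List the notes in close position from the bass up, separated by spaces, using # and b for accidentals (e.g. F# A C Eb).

Gb Bbb Ebb

bII6 is the Neapolitan sixth — a major triad on the lowered second degree, here in its customary first inversion. In Db major that root is Ebb.
So the chord is Ebb-Gb-Bbb, a major triad.
The figured bass 6 indicates first inversion, placing the third (Gb) in the bass: Gb-Bbb-Ebb.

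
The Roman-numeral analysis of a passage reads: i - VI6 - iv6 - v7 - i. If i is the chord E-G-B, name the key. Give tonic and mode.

The chord Em is a minor triad rooted on E; its label is i.
If E is scale degree 1 and the mode makes that degree carry a minor triad, the tonic is E and the mode is minor.

E minor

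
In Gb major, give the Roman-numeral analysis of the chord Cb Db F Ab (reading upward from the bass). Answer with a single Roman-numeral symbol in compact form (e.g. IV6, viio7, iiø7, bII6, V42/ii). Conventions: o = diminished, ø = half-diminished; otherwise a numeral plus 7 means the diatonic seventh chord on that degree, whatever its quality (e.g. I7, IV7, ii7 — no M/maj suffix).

V42

Stacked in thirds the chord is Db-F-Ab-Cb: a dominant seventh chord on Db.
In Gb major, Db is the dominant; the diatonic dominant seventh chord there is V7.
With Cb in the bass the chord is in third inversion, so the figured bass is 42.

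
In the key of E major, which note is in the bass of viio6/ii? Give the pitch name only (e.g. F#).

The applied chord viio6/ii is rooted on E#: E#-G#-B.
The figure 6 means first inversion — the third is in the bass.

G#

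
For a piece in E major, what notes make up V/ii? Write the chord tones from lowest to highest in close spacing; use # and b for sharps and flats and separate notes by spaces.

V/ii is a secondary dominant — the dominant triad of ii. ii in E major is F#, so the applied chord's root is C#, a perfect fifth above.
Building a major triad on C# gives C#-E#-G#.

C# E# G#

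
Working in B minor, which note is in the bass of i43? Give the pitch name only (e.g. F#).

i in B minor has root B; the chord is B-D-F#-A.
The figure 43 means second inversion — the fifth is in the bass.

F#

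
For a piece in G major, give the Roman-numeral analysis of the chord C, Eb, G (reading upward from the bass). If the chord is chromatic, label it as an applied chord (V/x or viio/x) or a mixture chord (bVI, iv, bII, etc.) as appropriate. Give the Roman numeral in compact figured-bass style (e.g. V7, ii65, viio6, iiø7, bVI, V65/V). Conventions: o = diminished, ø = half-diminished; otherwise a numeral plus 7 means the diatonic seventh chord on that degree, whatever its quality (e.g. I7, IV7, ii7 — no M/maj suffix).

Stacked in thirds the chord is C-Eb-G: a minor triad on C.
C is the fourth degree of G major. This is the minor subdominant, borrowed from the parallel minor.

iv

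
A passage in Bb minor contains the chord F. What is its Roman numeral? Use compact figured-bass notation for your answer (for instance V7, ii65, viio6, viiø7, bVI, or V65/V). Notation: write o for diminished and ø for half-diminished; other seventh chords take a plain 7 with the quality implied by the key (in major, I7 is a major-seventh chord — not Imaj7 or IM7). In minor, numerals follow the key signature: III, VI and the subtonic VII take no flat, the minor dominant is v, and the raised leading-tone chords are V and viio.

V

Stacked in thirds the chord is F-A-C: a major triad on F.
F is scale degree 5 in Bb minor, and a major triad on that degree is written V.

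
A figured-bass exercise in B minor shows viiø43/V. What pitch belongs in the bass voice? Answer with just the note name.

B

The applied chord viiø43/V is rooted on E#: E#-G#-B-D#.
The figure 43 means second inversion — the fifth is in the bass.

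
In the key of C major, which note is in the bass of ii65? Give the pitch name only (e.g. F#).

ii in C major has root D; the chord is D-F-A-C.
The figure 65 means first inversion — the third is in the bass.

F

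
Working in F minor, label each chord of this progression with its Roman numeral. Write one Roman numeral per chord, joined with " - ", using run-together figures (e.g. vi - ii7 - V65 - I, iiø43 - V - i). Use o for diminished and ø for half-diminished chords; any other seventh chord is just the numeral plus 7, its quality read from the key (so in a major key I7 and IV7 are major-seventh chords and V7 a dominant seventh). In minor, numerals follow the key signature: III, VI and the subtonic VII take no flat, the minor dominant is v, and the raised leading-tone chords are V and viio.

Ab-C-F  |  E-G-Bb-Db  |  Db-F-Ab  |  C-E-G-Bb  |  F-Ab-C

Ab-C-F: minor triad on F = scale degree 1 → i6.
E-G-Bb-Db: fully diminished seventh chord on E = scale degree 7 → viio7.
Db-F-Ab has root Db, degree 6 in F minor, so VI.
C-E-G-Bb has root C, degree 5 in F minor, so V7.
F-Ab-C has root F, degree 1 in F minor, so i.

i6 - viio7 - VI - V7 - i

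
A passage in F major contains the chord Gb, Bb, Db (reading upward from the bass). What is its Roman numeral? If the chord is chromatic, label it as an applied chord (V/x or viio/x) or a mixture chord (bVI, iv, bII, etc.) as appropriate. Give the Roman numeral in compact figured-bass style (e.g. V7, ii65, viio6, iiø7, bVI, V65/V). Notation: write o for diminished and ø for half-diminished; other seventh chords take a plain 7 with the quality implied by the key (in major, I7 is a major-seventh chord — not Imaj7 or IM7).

The pitches Gb-Bb-Db form a major triad rooted on Gb.
Gb is the lowered second degree of F major (diatonic 2 would be G). This is the Neapolitan chord — a major triad on the lowered second degree.

bII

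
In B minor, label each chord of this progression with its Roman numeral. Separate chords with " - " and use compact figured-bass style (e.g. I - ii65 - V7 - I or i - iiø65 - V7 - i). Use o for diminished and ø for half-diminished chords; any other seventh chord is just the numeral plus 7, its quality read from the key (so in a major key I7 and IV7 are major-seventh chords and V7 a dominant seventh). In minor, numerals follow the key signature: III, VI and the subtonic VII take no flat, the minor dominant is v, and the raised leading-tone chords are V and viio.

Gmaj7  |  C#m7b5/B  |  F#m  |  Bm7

VI7 - iiø42 - v - i7

Gmaj7: root G is the submediant; major seventh chord there is VI7.
C#m7b5/B: root C# is the supertonic; half-diminished seventh chord there is iiø42.
F#m: root F# is the dominant; minor triad there is v.
Bm7: minor seventh chord on B = scale degree 1 → i7.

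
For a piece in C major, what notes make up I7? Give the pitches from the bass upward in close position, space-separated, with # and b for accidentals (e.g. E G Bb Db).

In C major, the tonic is C, and the diatonic chord built there is a major seventh chord.
Stacking thirds from C gives C-E-G-B.

C E G B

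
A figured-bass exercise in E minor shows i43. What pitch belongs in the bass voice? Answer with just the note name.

B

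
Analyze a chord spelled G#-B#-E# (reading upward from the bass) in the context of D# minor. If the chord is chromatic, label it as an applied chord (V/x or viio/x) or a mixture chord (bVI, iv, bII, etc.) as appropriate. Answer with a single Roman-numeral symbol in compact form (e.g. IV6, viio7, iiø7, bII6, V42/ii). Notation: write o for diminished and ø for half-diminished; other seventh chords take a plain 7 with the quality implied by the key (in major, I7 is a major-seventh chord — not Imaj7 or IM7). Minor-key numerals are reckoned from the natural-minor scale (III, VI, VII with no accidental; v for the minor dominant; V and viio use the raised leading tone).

ii6

Stacked in thirds the chord is E#-G#-B#: a minor triad on E#.
E# is the second degree of D# minor. This is the minor supertonic, borrowed from the parallel major (the Dorian ii).
With G# in the bass the chord is in first inversion, so the figured bass is 6.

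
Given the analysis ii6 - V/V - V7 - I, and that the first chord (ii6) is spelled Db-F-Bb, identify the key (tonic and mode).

Ab major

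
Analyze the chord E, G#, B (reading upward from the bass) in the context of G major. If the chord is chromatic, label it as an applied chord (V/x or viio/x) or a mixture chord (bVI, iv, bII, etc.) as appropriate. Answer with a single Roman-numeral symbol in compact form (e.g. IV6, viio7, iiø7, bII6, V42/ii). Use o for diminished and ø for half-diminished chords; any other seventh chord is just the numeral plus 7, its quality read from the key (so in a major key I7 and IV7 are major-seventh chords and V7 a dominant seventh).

Stacked in thirds the chord is E-G#-B: a major triad on E.
E is not a diatonic chord root with this quality in G major, but it lies a perfect fifth above A (ii), so the chord functions as an applied dominant of ii.

V/ii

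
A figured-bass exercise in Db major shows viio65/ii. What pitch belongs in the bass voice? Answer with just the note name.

F

The applied chord viio65/ii is rooted on D: D-F-Ab-Cb.
The figure 65 means first inversion — the third is in the bass.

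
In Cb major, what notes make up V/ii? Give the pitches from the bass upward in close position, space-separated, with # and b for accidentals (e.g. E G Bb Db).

Ab C Eb

The slash means an applied dominant: we want the dominant of ii. In Cb major, ii is Db minor, and its dominant is built on Ab.
Building a major triad on Ab gives Ab-C-Eb.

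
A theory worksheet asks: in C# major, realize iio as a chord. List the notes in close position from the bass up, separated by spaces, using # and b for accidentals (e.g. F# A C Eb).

iio is the diminished supertonic triad, borrowed from the parallel minor. In C# major that root is D#.
So the chord is D#-F#-A.

D# F# A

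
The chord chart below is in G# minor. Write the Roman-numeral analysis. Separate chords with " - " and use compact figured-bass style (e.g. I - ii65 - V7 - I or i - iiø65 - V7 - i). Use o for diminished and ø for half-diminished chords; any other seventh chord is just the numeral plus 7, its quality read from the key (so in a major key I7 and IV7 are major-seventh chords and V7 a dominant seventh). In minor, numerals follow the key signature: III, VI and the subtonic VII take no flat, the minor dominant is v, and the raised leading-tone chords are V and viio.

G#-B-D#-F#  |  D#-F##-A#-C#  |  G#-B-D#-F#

i7 - V7 - i7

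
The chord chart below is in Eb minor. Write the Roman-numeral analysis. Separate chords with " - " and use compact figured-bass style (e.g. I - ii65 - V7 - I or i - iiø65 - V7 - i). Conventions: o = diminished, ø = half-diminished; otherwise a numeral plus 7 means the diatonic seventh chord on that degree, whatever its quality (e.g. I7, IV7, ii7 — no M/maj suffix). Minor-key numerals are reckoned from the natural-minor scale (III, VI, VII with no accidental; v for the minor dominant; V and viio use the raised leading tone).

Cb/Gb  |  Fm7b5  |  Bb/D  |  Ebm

Cb/Gb has root Cb, degree 6 in Eb minor, so VI64.
Fm7b5: half-diminished seventh chord on F = scale degree 2 → iiø7.
Bb/D: root Bb is the dominant; major triad there is V6.
Ebm: root Eb is the tonic; minor triad there is i.

VI64 - iiø7 - V6 - i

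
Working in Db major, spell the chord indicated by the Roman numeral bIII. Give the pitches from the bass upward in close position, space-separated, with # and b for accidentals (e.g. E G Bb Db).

Fb Ab Cb

bIII is a major triad on the lowered third degree, borrowed from the parallel minor. In Db major that root is Fb.
So the chord is Fb-Ab-Cb.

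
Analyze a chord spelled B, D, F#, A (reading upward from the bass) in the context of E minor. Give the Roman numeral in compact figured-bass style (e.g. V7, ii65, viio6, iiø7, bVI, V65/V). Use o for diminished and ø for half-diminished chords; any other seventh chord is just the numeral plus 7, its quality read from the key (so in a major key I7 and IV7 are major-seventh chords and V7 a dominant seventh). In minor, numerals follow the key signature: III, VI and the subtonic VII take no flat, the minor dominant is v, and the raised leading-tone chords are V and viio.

The pitches B-D-F#-A form a minor seventh chord rooted on B.
B is scale degree 5 in E minor, and a minor seventh chord on that degree is written v7.

v7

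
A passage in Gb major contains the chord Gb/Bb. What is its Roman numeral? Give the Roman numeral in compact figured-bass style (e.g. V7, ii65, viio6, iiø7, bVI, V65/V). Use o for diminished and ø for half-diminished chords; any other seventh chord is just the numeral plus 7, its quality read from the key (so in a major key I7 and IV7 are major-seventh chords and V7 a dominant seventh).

I6

Stacked in thirds the chord is Gb-Bb-Db: a major triad on Gb.
Gb is scale degree 1 in Gb major, and a major triad on that degree is written I.
With Bb in the bass the chord is in first inversion, so the figured bass is 6.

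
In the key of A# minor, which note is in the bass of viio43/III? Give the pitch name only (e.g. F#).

F#

The applied chord viio43/III is rooted on B#: B#-D#-F#-A.
The figure 43 means second inversion — the fifth is in the bass.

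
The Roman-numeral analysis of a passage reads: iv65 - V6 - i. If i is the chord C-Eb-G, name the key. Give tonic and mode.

C minor

i is given as C-Eb-G — a minor triad with root C.
If C is scale degree 1 and the mode makes that degree carry a minor triad, the tonic is C and the mode is minor.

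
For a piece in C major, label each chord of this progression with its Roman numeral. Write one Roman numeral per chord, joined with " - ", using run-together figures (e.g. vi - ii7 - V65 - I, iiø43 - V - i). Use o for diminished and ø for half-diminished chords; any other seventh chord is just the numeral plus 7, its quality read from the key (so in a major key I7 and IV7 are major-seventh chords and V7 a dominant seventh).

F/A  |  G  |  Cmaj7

F/A has root F, degree 4 in C major, so IV6.
G: root G is the dominant; major triad there is V.
Cmaj7: root C is the tonic; major seventh chord there is I7.

IV6 - V - I7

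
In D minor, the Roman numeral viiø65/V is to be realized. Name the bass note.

B

The applied chord viiø65/V is rooted on G#: G#-B-D-F#.
The figure 65 means first inversion — the third is in the bass.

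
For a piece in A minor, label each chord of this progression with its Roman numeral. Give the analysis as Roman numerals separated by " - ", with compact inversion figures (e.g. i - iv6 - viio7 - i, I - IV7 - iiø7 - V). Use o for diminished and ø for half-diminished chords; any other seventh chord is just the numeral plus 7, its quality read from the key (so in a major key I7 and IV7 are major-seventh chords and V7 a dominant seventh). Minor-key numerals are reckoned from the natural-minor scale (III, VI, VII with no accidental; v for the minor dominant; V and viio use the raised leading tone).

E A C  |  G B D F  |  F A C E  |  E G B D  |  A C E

i64 - VII7 - VI7 - v7 - i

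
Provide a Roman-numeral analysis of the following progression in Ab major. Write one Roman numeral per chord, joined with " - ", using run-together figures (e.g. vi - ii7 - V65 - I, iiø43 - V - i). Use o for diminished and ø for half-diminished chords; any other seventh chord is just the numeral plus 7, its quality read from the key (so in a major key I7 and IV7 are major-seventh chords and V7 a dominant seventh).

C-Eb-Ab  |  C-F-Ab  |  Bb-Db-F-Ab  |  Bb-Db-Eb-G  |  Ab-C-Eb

C-Eb-Ab: root Ab is the tonic; major triad there is I6.
C-F-Ab has root F, degree 6 in Ab major, so vi64.
Bb-Db-F-Ab: minor seventh chord on Bb = scale degree 2 → ii7.
Bb-Db-Eb-G: root Eb is the dominant; dominant seventh chord there is V43.
Ab-C-Eb: major triad on Ab = scale degree 1 → I.

I6 - vi64 - ii7 - V43 - I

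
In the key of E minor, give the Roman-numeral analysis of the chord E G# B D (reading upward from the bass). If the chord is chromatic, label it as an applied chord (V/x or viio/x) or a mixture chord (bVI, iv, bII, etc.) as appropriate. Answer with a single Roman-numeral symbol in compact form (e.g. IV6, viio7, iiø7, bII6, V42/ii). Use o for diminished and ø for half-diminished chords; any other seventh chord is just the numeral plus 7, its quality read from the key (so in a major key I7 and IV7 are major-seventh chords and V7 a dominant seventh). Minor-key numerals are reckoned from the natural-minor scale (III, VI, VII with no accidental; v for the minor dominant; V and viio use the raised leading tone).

Stacked in thirds the chord is E-G#-B-D: a dominant seventh chord on E.
E is not a diatonic chord root with this quality in E minor, but it lies a perfect fifth above A (iv), so the chord functions as an applied dominant of iv.

V7/iv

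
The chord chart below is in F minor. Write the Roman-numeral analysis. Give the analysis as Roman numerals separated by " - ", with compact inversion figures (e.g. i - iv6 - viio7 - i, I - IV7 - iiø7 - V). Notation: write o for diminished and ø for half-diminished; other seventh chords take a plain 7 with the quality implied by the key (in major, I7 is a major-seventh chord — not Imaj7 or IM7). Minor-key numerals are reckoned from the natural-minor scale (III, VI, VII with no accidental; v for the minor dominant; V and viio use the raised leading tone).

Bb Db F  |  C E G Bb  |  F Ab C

Bb-Db-F has root Bb, degree 4 in F minor, so iv.
C-E-G-Bb: dominant seventh chord on C = scale degree 5 → V7.
F-Ab-C has root F, degree 1 in F minor, so i.

iv - V7 - i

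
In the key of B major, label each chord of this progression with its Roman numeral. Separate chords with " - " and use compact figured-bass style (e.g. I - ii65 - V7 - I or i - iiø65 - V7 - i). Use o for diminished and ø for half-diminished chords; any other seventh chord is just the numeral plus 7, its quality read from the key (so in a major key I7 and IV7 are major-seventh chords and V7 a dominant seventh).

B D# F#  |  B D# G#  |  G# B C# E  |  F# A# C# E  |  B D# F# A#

I - vi6 - ii43 - V7 - I7

B-D#-F#: major triad on B = scale degree 1 → I.
B-D#-G#: root G# is the submediant; minor triad there is vi6.
G#-B-C#-E: root C# is the supertonic; minor seventh chord there is ii43.
F#-A#-C#-E: dominant seventh chord on F# = scale degree 5 → V7.
B-D#-F#-A#: root B is the tonic; major seventh chord there is I7.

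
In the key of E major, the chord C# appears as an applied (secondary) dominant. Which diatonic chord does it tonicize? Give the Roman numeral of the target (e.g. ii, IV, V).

The chord is a major triad on C#.
A dominant resolves down a perfect fifth: C# → F#. In E major, F# is scale degree 2, i.e. ii.

ii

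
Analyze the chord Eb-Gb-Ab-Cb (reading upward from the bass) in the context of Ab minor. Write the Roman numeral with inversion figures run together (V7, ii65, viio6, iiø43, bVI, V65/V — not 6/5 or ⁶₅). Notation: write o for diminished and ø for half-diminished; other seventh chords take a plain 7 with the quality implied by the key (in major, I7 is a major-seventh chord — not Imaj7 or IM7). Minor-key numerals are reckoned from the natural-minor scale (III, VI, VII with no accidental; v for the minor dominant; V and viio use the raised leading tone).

i43

The pitches Ab-Cb-Eb-Gb form a minor seventh chord rooted on Ab.
In Ab minor, Ab is the tonic; the diatonic minor seventh chord there is i7.
With Eb in the bass the chord is in second inversion, so the figured bass is 43.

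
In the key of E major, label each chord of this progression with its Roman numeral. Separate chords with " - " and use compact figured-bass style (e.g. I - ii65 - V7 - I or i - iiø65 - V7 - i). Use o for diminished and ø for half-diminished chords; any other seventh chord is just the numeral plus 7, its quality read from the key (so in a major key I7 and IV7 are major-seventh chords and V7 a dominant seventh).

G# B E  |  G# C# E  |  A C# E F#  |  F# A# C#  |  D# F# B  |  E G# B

G#-B-E: root E is the tonic; major triad there is I6.
G#-C#-E: minor triad on C# = scale degree 6 → vi64.
A-C#-E-F#: root F# is the supertonic; minor seventh chord there is ii65.
F#-A#-C#: chromatic; F# is V of V, so V/V.
D#-F#-B has root B, degree 5 in E major, so V6.
E-G#-B: root E is the tonic; major triad there is I.

I6 - vi64 - ii65 - V/V - V6 - I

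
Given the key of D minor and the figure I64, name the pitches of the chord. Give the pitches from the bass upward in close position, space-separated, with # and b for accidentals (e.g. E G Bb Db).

A D F#

I64 is the major tonic (Picardy third), borrowed from the parallel major. In D minor that root is D.
So the chord is D-F#-A.
The figured bass 64 indicates second inversion, placing the fifth (A) in the bass: A-D-F#.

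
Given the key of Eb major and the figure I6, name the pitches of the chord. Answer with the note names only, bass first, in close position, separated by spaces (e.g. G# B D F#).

The numeral's case and figure indicate a major triad. In Eb major its root, the first degree, is Eb.
That chord is spelled Eb-G-Bb.
The figured bass 6 indicates first inversion, placing the third (G) in the bass: G-Bb-Eb.

G Bb Eb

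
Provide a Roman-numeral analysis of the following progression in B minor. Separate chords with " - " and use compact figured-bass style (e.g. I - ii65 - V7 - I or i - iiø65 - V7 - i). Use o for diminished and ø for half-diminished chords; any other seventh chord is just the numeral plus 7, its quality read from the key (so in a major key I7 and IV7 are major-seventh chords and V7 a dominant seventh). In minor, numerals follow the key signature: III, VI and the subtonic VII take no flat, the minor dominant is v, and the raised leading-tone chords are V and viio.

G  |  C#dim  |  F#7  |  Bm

VI - iio - V7 - i

G: root G is the submediant; major triad there is VI.
C#dim: root C# is the supertonic; diminished triad there is iio.
F#7: root F# is the dominant; dominant seventh chord there is V7.
Bm: root B is the tonic; minor triad there is i.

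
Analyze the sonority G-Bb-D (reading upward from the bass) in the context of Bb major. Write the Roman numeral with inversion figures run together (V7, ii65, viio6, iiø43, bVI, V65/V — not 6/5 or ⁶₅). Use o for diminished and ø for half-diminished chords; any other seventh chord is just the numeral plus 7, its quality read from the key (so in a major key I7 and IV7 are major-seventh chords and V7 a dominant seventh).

vi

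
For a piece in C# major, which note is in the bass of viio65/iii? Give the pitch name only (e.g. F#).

The applied chord viio65/iii is rooted on D##: D##-F##-A#-C#.
The figure 65 means first inversion — the third is in the bass.

F##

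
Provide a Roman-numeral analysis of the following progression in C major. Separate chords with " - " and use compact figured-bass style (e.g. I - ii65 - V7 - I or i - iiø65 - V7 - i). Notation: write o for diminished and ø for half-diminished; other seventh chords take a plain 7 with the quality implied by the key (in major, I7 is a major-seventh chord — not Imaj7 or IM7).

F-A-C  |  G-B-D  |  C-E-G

F-A-C: major triad on F = scale degree 4 → IV.
G-B-D: root G is the dominant; major triad there is V.
C-E-G has root C, degree 1 in C major, so I.

IV - V - I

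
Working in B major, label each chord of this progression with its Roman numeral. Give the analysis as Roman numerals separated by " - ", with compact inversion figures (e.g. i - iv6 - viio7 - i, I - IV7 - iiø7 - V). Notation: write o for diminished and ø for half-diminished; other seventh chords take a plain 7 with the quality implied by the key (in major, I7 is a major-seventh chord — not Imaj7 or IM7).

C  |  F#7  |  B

bII - V7 - I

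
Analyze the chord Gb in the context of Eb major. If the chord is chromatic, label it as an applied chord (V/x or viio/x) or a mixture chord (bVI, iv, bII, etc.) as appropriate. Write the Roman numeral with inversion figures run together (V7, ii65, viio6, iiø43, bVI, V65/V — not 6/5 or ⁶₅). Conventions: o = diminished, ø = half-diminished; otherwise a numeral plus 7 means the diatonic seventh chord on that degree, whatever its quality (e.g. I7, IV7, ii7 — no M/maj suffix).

bIII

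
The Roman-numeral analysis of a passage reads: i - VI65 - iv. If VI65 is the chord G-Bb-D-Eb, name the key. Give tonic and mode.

G minor

The anchor chord is a major seventh chord on Eb, labeled VI65.
Counting down 5 scale steps from Eb places the tonic on G; a major seventh chord on degree 6 is diatonic only in minor.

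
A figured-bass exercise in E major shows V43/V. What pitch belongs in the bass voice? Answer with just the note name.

The applied chord V43/V is rooted on F#: F#-A#-C#-E.
The figure 43 means second inversion — the fifth is in the bass.

C#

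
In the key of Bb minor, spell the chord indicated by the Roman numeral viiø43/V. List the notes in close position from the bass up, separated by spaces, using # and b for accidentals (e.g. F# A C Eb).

Bb D E G

viiø43/V is a secondary leading-tone chord. The target V is F in Bb minor; the applied chord is rooted a semitone below, on E.
Building a half-diminished seventh chord on E gives E-G-Bb-D.
The figured bass 43 indicates second inversion, placing the fifth (Bb) in the bass: Bb-D-E-G.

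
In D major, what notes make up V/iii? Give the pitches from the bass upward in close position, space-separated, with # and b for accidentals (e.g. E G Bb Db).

V/iii is a secondary dominant — the dominant triad of iii. iii in D major is F#, so the applied chord's root is C#, a perfect fifth above.
Building a major triad on C# gives C#-E#-G#.

C# E# G#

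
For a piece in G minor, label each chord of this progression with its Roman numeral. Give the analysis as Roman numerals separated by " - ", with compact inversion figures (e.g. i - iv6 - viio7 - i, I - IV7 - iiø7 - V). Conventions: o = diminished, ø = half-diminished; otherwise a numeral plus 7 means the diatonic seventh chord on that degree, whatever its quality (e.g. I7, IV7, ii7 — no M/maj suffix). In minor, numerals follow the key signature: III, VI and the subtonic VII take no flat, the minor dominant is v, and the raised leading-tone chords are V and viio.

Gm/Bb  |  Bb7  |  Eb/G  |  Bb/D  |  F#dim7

i6 - V7/VI - VI6 - III6 - viio7

Gm/Bb: root G is the tonic; minor triad there is i6.
Bb7 is the secondary dominant of VI (dominant seventh chord on Bb): V7/VI.
Eb/G has root Eb, degree 6 in G minor, so VI6.
Bb/D has root Bb, degree 3 in G minor, so III6.
F#dim7: root F# is the leading tone; fully diminished seventh chord there is viio7.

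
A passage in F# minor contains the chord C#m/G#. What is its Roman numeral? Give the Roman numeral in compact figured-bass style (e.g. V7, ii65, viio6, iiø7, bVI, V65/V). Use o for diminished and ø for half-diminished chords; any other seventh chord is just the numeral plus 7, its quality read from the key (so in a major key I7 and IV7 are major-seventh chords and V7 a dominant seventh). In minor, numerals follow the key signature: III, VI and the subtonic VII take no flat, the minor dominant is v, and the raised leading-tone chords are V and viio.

v64

Stacked in thirds the chord is C#-E-G#: a minor triad on C#.
In F# minor, C# is the dominant; the diatonic minor triad there is v.
With G# in the bass the chord is in second inversion, so the figured bass is 64.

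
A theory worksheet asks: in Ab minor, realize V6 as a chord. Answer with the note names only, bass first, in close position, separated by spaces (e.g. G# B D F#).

In Ab minor, the fifth degree is Eb. The dominant is major (leading tone raised), so V is a major triad.
That chord is spelled Eb-G-Bb.
With the 6 figure the chord is in first inversion; from the bass G upward in close position it reads G-Bb-Eb.

G Bb Eb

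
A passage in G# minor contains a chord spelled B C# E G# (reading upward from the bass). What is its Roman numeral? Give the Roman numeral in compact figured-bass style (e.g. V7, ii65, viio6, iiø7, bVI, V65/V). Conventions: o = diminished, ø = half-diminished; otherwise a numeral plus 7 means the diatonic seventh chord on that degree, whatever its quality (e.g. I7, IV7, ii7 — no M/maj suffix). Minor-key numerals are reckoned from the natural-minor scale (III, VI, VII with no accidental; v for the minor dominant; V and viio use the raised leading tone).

iv42

Stacked in thirds the chord is C#-E-G#-B: a minor seventh chord on C#.
C# is scale degree 4 in G# minor, and a minor seventh chord on that degree is written iv7.
With B in the bass the chord is in third inversion, so the figured bass is 42.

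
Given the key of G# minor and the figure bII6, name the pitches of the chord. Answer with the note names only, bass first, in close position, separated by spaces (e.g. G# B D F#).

C# E A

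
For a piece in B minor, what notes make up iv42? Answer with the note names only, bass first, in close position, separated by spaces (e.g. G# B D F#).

D E G B

In B minor, scale degree 4 is E, and the diatonic chord built there is a minor seventh chord.
That chord is spelled E-G-B-D.
The figured bass 42 indicates third inversion, placing the seventh (D) in the bass: D-E-G-B.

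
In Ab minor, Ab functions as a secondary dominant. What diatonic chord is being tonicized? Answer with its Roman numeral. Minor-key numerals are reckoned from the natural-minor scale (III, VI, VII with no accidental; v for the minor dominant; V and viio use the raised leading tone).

The chord is a major triad on Ab.
A dominant resolves down a perfect fifth: Ab → Db. In Ab minor, Db is scale degree 4, i.e. iv.

iv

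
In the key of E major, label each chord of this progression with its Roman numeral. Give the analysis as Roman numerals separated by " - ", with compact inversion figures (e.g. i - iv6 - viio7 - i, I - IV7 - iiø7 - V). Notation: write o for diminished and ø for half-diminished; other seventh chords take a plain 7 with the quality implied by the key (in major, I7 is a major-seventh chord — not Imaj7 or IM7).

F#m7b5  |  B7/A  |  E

iiø7 - V42 - I

F#m7b5: half-diminished seventh chord on F# — chromatic; iiø7 (borrowed from the parallel minor).
B7/A: root B is the dominant; dominant seventh chord there is V42.
E: major triad on E = scale degree 1 → I.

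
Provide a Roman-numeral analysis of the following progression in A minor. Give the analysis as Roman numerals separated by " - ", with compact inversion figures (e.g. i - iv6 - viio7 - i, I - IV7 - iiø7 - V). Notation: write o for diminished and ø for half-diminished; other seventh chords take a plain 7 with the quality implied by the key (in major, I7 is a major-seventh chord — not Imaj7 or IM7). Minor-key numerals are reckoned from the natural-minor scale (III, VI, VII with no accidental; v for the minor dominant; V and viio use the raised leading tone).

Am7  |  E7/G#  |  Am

i7 - V65 - i

Am7: minor seventh chord on A = scale degree 1 → i7.
E7/G# has root E, degree 5 in A minor, so V65.
Am has root A, degree 1 in A minor, so i.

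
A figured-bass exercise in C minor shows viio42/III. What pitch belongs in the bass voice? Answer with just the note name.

The applied chord viio42/III is rooted on D: D-F-Ab-Cb.
The figure 42 means third inversion — the seventh is in the bass.

Cb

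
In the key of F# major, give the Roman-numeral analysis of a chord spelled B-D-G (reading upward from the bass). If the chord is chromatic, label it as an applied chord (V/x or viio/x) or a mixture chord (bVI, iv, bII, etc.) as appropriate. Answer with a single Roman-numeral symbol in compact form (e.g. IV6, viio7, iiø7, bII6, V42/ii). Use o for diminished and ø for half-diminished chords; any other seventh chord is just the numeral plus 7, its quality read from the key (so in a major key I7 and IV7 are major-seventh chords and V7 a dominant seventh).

bII6

The pitches G-B-D form a major triad rooted on G.
G is the lowered second degree of F# major (diatonic 2 would be G#). This is the Neapolitan sixth — a major triad on the lowered second degree, here in its customary first inversion.
With B in the bass the chord is in first inversion, so the figured bass is 6.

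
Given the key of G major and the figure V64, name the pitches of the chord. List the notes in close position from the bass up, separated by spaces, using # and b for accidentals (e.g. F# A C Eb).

A D F#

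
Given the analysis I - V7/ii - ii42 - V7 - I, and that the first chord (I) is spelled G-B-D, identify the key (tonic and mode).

G major

The anchor chord is a major triad on G, labeled I.
If G is scale degree 1 and the mode makes that degree carry a major triad, the tonic is G and the mode is major.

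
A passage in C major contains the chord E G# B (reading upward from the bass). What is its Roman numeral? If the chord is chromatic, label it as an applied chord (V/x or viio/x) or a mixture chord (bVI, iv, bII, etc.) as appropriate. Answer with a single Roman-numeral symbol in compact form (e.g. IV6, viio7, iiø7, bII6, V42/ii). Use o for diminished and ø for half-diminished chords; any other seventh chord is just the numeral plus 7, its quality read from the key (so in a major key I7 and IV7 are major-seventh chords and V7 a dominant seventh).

Stacked in thirds the chord is E-G#-B: a major triad on E.
E is not a diatonic chord root with this quality in C major, but it lies a perfect fifth above A (vi), so the chord functions as an applied dominant of vi.

V/vi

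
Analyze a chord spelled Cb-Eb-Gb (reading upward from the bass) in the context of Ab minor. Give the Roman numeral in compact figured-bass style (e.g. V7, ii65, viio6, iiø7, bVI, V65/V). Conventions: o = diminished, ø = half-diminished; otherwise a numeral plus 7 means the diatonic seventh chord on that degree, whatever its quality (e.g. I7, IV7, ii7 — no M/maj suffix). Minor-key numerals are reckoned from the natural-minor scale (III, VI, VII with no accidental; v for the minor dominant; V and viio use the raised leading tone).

III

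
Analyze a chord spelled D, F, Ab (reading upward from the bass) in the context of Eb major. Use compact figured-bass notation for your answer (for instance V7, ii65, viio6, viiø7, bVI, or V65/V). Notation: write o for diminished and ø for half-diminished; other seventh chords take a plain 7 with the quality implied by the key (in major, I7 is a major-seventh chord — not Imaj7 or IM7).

viio

Stacked in thirds the chord is D-F-Ab: a diminished triad on D.
D is scale degree 7 in Eb major, and a diminished triad on that degree is written viio.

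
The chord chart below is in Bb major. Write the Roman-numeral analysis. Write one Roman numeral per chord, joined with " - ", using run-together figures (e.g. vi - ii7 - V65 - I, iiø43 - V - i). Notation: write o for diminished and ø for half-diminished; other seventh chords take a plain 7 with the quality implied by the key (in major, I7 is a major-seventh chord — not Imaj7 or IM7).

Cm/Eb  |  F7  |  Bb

ii6 - V7 - I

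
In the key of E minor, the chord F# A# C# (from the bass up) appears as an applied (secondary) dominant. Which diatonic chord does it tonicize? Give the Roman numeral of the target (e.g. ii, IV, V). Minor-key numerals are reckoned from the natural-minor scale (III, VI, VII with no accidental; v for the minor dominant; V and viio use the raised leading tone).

V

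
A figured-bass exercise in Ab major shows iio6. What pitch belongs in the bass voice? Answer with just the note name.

Db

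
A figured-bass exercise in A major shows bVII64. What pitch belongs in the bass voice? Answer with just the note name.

D

bVII in A major has root G; the chord is G-B-D.
The figure 64 means second inversion — the fifth is in the bass.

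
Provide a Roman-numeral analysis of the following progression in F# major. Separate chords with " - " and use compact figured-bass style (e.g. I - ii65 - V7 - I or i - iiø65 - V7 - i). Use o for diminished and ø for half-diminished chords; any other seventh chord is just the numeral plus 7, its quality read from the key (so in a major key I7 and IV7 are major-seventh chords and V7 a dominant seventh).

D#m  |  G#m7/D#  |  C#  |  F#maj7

D#m: minor triad on D# = scale degree 6 → vi.
G#m7/D#: minor seventh chord on G# = scale degree 2 → ii43.
C#: major triad on C# = scale degree 5 → V.
F#maj7: root F# is the tonic; major seventh chord there is I7.

vi - ii43 - V - I7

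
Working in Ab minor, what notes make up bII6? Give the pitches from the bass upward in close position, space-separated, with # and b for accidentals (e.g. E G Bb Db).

Db Fb Bbb

Scale degree 2 in Ab minor is Bb; lowering it a half step gives Bbb. bII6 is the Neapolitan sixth — a major triad on the lowered second degree, here in its customary first inversion.
So the chord is Bbb-Db-Fb.
The figured bass 6 indicates first inversion, placing the third (Db) in the bass: Db-Fb-Bbb.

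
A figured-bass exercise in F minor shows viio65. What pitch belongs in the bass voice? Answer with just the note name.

viio in F minor has root E; the chord is E-G-Bb-Db.
The figure 65 means first inversion — the third is in the bass.

G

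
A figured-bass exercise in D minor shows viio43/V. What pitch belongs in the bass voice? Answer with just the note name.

The applied chord viio43/V is rooted on G#: G#-B-D-F.
The figure 43 means second inversion — the fifth is in the bass.

D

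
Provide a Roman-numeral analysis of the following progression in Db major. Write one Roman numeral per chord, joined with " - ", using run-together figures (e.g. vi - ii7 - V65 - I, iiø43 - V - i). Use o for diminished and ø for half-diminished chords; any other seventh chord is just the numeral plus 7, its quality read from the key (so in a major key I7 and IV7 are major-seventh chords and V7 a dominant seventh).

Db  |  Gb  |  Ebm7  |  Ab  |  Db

I - IV - ii7 - V - I

Db: major triad on Db = scale degree 1 → I.
Gb: root Gb is the subdominant; major triad there is IV.
Ebm7: root Eb is the supertonic; minor seventh chord there is ii7.
Ab: root Ab is the dominant; major triad there is V.
Db: major triad on Db = scale degree 1 → I.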